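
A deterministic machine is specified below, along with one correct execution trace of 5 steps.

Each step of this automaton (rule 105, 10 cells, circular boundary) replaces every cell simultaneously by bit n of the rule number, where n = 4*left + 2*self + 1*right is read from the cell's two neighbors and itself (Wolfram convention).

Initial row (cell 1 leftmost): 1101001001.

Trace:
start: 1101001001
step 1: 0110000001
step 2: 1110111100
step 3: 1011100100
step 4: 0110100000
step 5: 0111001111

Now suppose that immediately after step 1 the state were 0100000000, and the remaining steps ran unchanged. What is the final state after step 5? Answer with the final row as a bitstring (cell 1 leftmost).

0100010100

state after step 1 := 0100000000
step 2: 0001111111
step 3: 0101000001
step 4: 1010011100
step 5: 0100010100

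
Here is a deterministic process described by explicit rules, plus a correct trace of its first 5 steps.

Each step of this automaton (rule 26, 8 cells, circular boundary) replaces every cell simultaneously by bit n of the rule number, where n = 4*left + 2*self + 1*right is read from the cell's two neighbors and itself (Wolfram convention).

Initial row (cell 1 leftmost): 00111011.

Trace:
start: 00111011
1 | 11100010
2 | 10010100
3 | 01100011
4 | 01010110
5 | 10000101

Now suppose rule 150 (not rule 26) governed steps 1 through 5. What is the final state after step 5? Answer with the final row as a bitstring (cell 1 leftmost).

(re-executing steps 1..5 under rule 150; state before step 1: 00111011)
1 | 11010000
2 | 00011001
3 | 10100111
4 | 00111011
5 | 11010000

11010000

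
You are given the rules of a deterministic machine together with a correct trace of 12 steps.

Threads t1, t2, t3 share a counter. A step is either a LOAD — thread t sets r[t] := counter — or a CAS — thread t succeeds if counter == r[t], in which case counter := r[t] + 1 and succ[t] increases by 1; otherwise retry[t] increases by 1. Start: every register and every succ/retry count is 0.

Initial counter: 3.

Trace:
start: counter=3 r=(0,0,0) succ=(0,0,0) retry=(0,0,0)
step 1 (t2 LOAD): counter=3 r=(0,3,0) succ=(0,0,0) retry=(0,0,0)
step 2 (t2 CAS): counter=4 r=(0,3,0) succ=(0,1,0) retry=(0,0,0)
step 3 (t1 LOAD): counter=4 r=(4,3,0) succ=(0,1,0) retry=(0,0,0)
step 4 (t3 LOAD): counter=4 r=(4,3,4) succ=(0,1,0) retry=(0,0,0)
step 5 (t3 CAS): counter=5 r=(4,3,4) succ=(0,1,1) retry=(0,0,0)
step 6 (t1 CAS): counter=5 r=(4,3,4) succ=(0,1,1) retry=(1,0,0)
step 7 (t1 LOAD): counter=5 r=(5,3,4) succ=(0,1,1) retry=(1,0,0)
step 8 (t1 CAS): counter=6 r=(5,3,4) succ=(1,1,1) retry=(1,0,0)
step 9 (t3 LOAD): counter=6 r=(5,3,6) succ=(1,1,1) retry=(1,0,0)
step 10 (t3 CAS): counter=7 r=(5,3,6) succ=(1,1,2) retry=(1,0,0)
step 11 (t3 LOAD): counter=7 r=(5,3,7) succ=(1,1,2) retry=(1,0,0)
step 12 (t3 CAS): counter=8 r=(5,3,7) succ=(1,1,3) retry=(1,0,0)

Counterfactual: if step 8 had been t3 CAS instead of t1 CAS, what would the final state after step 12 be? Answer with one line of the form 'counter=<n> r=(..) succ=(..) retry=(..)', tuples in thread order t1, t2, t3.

(re-executing from step 8 with the substitution; state before step 8: counter=5 r=(5,3,4) succ=(0,1,1) retry=(1,0,0))
step 8 (t3 CAS): counter=5 r=(5,3,4) succ=(0,1,1) retry=(1,0,1)
step 9 (t3 LOAD): counter=5 r=(5,3,5) succ=(0,1,1) retry=(1,0,1)
step 10 (t3 CAS): counter=6 r=(5,3,5) succ=(0,1,2) retry=(1,0,1)
step 11 (t3 LOAD): counter=6 r=(5,3,6) succ=(0,1,2) retry=(1,0,1)
step 12 (t3 CAS): counter=7 r=(5,3,6) succ=(0,1,3) retry=(1,0,1)

counter=7 r=(5,3,6) succ=(0,1,3) retry=(1,0,1)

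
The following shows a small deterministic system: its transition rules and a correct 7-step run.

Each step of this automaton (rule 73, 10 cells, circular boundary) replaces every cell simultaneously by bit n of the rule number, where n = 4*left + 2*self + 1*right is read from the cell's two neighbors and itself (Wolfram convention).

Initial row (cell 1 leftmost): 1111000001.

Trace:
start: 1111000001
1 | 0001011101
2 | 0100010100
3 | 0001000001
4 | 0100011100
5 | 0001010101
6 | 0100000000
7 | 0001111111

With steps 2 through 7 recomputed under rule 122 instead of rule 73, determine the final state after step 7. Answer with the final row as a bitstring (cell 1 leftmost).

0001111111

(re-executing steps 2..7 under rule 122; state before step 2: 0001011101)
2 | 1010110110
3 | 0101111111
4 | 1011000001
5 | 1111100011
6 | 0000110110
7 | 0001111111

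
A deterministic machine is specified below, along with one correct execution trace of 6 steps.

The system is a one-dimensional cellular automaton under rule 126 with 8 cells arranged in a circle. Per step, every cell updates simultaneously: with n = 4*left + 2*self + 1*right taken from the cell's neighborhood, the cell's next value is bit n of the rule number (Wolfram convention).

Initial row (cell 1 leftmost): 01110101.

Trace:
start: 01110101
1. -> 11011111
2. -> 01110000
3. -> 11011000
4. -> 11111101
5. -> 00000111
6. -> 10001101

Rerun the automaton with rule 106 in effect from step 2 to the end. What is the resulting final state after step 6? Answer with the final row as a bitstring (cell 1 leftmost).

(re-executing steps 2..6 under rule 106; state before step 2: 11011111)
2. -> 01110000
3. -> 11010000
4. -> 11100001
5. -> 00100011
6. -> 01000111

01000111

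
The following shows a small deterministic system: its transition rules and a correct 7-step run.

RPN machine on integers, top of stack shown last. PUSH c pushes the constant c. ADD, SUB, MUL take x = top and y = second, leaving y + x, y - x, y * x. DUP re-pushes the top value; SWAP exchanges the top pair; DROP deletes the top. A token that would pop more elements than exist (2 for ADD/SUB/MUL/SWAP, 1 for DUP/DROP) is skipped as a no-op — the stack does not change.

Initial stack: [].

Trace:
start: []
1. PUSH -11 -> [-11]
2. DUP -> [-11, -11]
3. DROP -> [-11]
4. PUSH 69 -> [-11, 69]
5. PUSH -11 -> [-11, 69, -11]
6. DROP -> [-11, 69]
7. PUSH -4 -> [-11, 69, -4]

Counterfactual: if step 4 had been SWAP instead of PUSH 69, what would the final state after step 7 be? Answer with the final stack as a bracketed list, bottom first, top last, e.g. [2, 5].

(re-executing from step 4 with the substitution; state before step 4: [-11])
4. SWAP -> [-11]
5. PUSH -11 -> [-11, -11]
6. DROP -> [-11]
7. PUSH -4 -> [-11, -4]

[-11, -4]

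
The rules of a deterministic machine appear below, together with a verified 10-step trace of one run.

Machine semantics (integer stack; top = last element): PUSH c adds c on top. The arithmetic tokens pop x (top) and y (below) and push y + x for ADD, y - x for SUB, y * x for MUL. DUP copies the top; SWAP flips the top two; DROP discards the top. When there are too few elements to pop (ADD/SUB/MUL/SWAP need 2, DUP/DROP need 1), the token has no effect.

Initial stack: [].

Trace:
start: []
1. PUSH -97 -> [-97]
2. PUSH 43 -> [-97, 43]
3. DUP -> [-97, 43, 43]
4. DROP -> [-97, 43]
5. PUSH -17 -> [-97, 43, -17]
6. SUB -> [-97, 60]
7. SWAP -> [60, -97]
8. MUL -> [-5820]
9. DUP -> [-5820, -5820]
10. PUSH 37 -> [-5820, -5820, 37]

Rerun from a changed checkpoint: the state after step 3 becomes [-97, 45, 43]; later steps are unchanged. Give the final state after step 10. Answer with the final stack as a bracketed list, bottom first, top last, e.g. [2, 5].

[-6014, -6014, 37]

state after step 3 := [-97, 45, 43]
4. DROP -> [-97, 45]
5. PUSH -17 -> [-97, 45, -17]
6. SUB -> [-97, 62]
7. SWAP -> [62, -97]
8. MUL -> [-6014]
9. DUP -> [-6014, -6014]
10. PUSH 37 -> [-6014, -6014, 37]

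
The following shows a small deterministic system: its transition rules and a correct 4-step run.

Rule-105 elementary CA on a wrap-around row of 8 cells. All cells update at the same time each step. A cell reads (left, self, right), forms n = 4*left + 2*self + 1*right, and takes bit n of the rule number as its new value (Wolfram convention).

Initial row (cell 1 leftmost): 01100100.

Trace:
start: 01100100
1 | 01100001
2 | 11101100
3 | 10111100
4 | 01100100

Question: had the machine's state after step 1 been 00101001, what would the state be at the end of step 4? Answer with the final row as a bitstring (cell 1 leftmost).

state after step 1 := 00101001
2 | 00010000
3 | 11000111
4 | 01010100

01010100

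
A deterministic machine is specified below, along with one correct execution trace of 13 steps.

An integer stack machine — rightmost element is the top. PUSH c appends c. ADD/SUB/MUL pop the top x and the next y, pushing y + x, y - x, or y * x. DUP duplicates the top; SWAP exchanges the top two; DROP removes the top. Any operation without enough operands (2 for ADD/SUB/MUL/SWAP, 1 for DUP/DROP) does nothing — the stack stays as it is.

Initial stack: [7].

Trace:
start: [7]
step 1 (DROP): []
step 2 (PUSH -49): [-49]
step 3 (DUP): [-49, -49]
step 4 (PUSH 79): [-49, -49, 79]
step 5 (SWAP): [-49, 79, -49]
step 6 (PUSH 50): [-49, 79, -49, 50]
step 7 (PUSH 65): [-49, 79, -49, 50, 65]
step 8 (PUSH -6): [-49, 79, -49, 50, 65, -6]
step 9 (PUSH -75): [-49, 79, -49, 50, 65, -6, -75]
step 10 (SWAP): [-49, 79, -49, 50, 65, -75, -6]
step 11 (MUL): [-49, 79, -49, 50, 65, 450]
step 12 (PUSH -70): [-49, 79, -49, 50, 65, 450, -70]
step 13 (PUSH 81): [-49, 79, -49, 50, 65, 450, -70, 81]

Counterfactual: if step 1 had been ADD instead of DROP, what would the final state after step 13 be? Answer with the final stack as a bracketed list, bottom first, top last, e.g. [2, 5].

(re-executing from step 1 with the substitution; state before step 1: [7])
step 1 (ADD): [7]
step 2 (PUSH -49): [7, -49]
step 3 (DUP): [7, -49, -49]
step 4 (PUSH 79): [7, -49, -49, 79]
step 5 (SWAP): [7, -49, 79, -49]
step 6 (PUSH 50): [7, -49, 79, -49, 50]
step 7 (PUSH 65): [7, -49, 79, -49, 50, 65]
step 8 (PUSH -6): [7, -49, 79, -49, 50, 65, -6]
step 9 (PUSH -75): [7, -49, 79, -49, 50, 65, -6, -75]
step 10 (SWAP): [7, -49, 79, -49, 50, 65, -75, -6]
step 11 (MUL): [7, -49, 79, -49, 50, 65, 450]
step 12 (PUSH -70): [7, -49, 79, -49, 50, 65, 450, -70]
step 13 (PUSH 81): [7, -49, 79, -49, 50, 65, 450, -70, 81]

[7, -49, 79, -49, 50, 65, 450, -70, 81]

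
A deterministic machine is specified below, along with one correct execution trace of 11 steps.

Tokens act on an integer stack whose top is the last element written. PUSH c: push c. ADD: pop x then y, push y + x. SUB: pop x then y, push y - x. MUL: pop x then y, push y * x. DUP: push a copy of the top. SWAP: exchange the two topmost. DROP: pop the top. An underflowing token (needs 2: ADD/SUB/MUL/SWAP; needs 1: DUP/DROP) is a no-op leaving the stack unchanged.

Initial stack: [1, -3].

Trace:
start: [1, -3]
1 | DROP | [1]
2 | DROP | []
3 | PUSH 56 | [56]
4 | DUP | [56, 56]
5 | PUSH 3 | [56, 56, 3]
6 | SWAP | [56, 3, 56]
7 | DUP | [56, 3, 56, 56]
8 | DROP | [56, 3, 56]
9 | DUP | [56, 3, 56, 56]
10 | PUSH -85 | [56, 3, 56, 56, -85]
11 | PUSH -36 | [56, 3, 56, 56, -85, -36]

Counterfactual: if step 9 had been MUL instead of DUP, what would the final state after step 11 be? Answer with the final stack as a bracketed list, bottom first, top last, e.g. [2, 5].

(re-executing from step 9 with the substitution; state before step 9: [56, 3, 56])
9 | MUL | [56, 168]
10 | PUSH -85 | [56, 168, -85]
11 | PUSH -36 | [56, 168, -85, -36]

[56, 168, -85, -36]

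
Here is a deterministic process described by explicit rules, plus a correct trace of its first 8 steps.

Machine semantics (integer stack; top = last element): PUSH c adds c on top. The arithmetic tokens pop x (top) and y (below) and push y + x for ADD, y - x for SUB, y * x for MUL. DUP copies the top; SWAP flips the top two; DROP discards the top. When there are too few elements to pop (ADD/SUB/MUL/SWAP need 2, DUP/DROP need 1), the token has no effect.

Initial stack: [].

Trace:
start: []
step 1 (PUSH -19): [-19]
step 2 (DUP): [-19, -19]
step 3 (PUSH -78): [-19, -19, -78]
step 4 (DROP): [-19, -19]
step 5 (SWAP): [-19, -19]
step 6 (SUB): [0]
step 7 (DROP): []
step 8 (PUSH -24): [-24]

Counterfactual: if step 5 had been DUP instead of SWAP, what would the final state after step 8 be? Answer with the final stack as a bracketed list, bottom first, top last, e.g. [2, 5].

[-19, -24]

(re-executing from step 5 with the substitution; state before step 5: [-19, -19])
step 5 (DUP): [-19, -19, -19]
step 6 (SUB): [-19, 0]
step 7 (DROP): [-19]
step 8 (PUSH -24): [-19, -24]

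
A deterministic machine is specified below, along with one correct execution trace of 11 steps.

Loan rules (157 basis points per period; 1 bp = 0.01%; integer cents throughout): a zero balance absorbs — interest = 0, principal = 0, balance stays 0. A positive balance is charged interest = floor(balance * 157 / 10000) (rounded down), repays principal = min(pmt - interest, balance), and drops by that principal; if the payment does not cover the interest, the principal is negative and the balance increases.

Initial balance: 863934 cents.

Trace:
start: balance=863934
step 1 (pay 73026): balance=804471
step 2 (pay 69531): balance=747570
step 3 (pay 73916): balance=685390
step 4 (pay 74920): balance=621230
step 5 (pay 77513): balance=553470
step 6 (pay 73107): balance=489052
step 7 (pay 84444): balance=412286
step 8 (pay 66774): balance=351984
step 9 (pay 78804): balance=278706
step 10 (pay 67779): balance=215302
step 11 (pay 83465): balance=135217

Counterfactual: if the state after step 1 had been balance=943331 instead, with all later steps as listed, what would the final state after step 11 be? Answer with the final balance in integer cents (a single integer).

state after step 1 := balance=943331
step 2 (pay 69531): balance=888610
step 3 (pay 73916): balance=828645
step 4 (pay 74920): balance=766734
step 5 (pay 77513): balance=701258
step 6 (pay 73107): balance=639160
step 7 (pay 84444): balance=564750
step 8 (pay 66774): balance=506842
step 9 (pay 78804): balance=435995
step 10 (pay 67779): balance=375061
step 11 (pay 83465): balance=297484

297484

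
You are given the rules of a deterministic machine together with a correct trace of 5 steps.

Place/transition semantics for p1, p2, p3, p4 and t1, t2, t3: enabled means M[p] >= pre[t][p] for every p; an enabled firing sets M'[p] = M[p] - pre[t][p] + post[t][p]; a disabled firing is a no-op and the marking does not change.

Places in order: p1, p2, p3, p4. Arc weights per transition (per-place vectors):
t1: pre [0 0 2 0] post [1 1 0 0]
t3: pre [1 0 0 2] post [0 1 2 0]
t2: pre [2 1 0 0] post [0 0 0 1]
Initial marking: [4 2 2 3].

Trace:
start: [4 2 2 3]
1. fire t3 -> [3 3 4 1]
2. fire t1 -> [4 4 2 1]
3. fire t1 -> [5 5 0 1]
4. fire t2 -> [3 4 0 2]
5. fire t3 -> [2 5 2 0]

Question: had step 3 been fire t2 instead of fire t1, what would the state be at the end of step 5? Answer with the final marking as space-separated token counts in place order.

0 2 2 3

(re-executing from step 3 with the substitution; state before step 3: [4 4 2 1])
3. fire t2 -> [2 3 2 2]
4. fire t2 -> [0 2 2 3]
5. fire t3 -> [0 2 2 3]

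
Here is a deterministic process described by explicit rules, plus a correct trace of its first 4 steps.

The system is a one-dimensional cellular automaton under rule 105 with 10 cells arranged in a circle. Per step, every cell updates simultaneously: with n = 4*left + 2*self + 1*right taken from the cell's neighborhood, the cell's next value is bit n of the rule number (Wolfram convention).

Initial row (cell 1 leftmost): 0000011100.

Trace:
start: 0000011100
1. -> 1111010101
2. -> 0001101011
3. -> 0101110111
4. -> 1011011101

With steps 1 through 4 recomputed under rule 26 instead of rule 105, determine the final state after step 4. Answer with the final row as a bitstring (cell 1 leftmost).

0010110101

(re-executing steps 1..4 under rule 26; state before step 1: 0000011100)
1. -> 0000110010
2. -> 0001101101
3. -> 1011001000
4. -> 0010110101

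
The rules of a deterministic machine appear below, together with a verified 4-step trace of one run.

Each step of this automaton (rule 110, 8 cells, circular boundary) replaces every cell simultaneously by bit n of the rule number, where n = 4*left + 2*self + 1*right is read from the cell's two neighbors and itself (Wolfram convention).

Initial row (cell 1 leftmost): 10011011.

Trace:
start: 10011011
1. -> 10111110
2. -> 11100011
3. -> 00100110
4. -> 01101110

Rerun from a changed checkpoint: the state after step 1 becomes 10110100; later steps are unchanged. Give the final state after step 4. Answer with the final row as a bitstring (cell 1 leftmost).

00001101

state after step 1 := 10110100
2. -> 11111101
3. -> 00000111
4. -> 00001101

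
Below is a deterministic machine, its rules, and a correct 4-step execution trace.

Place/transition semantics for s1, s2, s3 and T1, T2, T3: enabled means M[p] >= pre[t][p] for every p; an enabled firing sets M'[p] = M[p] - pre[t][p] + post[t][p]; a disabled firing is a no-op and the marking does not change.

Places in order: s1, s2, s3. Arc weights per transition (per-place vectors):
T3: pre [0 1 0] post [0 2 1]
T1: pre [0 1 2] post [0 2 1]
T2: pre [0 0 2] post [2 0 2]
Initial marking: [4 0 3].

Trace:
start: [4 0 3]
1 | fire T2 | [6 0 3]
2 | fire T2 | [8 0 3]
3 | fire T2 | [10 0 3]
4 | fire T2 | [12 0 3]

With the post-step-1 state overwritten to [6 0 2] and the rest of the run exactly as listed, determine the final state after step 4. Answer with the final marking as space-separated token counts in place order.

12 0 2

state after step 1 := [6 0 2]
2 | fire T2 | [8 0 2]
3 | fire T2 | [10 0 2]
4 | fire T2 | [12 0 2]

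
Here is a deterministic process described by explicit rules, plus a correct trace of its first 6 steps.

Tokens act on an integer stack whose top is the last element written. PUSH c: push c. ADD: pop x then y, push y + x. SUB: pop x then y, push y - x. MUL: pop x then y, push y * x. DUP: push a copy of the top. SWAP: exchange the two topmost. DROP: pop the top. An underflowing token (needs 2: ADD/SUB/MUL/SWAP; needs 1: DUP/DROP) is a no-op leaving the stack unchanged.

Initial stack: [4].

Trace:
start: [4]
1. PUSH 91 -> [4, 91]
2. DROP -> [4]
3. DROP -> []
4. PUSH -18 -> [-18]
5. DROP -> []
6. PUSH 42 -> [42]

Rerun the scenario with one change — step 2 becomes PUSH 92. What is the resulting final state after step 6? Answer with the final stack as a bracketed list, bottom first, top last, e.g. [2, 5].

[4, 91, 42]

(re-executing from step 2 with the substitution; state before step 2: [4, 91])
2. PUSH 92 -> [4, 91, 92]
3. DROP -> [4, 91]
4. PUSH -18 -> [4, 91, -18]
5. DROP -> [4, 91]
6. PUSH 42 -> [4, 91, 42]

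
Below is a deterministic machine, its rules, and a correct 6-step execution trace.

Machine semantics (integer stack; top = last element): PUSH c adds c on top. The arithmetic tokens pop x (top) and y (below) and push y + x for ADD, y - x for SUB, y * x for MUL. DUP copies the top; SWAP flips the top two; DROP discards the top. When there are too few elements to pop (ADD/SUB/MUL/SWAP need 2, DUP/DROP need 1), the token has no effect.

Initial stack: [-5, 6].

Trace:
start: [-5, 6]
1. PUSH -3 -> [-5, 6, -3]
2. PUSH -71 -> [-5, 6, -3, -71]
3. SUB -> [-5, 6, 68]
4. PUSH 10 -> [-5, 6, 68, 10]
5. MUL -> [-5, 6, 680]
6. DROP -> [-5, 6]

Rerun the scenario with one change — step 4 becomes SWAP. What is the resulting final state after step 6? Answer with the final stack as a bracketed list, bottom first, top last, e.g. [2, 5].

(re-executing from step 4 with the substitution; state before step 4: [-5, 6, 68])
4. SWAP -> [-5, 68, 6]
5. MUL -> [-5, 408]
6. DROP -> [-5]

[-5]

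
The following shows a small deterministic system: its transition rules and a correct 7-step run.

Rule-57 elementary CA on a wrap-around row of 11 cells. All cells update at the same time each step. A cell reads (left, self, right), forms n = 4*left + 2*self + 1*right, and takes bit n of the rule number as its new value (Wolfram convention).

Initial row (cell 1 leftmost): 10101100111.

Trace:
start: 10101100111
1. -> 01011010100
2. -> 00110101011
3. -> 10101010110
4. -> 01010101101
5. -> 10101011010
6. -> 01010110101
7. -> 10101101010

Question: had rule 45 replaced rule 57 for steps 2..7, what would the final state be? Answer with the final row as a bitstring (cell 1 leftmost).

(re-executing steps 2..7 under rule 45; state before step 2: 01011010100)
2. -> 01110111101
3. -> 11001100011
4. -> 00001001010
5. -> 11101001110
6. -> 10011001001
7. -> 00010001001

00010001001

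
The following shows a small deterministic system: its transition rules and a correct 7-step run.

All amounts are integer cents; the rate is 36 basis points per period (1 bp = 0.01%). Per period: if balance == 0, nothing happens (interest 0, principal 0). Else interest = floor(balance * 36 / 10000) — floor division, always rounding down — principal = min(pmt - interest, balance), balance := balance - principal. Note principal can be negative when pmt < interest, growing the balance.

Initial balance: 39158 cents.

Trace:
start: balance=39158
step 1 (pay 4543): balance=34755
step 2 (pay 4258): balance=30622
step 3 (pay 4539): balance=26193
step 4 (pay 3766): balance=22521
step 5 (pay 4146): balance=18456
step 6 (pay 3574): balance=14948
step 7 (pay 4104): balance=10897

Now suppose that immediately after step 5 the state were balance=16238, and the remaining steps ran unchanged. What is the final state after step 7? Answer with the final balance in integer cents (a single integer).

8663

state after step 5 := balance=16238
step 6 (pay 3574): balance=12722
step 7 (pay 4104): balance=8663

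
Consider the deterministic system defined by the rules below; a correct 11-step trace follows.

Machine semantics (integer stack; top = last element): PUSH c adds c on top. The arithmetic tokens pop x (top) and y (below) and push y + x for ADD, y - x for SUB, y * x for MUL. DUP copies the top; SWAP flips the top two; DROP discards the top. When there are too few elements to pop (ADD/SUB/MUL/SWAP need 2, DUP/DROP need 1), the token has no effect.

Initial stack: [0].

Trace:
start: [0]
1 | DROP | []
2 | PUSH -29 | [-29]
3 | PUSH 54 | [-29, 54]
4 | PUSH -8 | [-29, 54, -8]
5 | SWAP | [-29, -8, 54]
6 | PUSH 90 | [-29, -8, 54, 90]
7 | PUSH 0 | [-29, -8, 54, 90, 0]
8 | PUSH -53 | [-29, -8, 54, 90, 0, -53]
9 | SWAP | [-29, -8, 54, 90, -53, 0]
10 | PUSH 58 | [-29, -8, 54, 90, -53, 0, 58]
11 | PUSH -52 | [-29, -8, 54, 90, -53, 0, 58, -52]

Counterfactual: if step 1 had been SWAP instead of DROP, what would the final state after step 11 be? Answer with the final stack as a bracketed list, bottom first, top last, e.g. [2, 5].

[0, -29, -8, 54, 90, -53, 0, 58, -52]

(re-executing from step 1 with the substitution; state before step 1: [0])
1 | SWAP | [0]
2 | PUSH -29 | [0, -29]
3 | PUSH 54 | [0, -29, 54]
4 | PUSH -8 | [0, -29, 54, -8]
5 | SWAP | [0, -29, -8, 54]
6 | PUSH 90 | [0, -29, -8, 54, 90]
7 | PUSH 0 | [0, -29, -8, 54, 90, 0]
8 | PUSH -53 | [0, -29, -8, 54, 90, 0, -53]
9 | SWAP | [0, -29, -8, 54, 90, -53, 0]
10 | PUSH 58 | [0, -29, -8, 54, 90, -53, 0, 58]
11 | PUSH -52 | [0, -29, -8, 54, 90, -53, 0, 58, -52]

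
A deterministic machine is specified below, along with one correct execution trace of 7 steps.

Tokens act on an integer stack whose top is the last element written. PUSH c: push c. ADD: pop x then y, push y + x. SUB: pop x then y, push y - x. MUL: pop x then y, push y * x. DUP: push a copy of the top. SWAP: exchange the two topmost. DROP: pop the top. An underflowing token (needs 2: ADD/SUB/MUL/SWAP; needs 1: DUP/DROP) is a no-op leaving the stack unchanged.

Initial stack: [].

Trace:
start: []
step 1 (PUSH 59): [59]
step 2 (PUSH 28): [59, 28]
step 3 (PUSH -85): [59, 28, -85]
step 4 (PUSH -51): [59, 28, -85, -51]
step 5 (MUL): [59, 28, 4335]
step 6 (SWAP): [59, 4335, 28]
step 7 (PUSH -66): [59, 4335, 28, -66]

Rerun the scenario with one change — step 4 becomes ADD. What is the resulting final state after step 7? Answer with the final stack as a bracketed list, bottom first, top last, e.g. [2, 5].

[-3363, -66]

(re-executing from step 4 with the substitution; state before step 4: [59, 28, -85])
step 4 (ADD): [59, -57]
step 5 (MUL): [-3363]
step 6 (SWAP): [-3363]
step 7 (PUSH -66): [-3363, -66]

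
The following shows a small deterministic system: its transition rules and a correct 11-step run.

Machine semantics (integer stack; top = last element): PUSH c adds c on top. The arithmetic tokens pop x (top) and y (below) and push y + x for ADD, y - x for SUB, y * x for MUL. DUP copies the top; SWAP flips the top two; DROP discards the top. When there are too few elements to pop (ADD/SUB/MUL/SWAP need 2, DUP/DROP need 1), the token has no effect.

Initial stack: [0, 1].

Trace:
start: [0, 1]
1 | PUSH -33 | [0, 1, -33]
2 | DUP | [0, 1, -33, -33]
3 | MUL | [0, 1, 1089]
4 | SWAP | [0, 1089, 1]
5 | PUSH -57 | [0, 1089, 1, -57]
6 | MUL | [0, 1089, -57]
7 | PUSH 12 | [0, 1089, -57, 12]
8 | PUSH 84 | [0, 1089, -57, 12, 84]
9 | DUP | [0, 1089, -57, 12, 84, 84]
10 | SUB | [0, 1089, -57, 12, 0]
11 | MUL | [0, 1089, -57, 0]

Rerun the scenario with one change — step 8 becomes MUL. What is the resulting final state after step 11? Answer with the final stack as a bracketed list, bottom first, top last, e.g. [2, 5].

(re-executing from step 8 with the substitution; state before step 8: [0, 1089, -57, 12])
8 | MUL | [0, 1089, -684]
9 | DUP | [0, 1089, -684, -684]
10 | SUB | [0, 1089, 0]
11 | MUL | [0, 0]

[0, 0]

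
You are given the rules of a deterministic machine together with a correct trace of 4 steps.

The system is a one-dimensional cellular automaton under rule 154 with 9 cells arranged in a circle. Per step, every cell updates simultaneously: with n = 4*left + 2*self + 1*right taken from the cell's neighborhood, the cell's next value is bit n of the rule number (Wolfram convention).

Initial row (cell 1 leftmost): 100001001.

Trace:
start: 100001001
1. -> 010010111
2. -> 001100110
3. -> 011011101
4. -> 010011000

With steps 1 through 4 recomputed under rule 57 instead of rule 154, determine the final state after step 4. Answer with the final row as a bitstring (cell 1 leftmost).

010100101

(re-executing steps 1..4 under rule 57; state before step 1: 100001001)
1. -> 011100101
2. -> 110010010
3. -> 101001001
4. -> 010100101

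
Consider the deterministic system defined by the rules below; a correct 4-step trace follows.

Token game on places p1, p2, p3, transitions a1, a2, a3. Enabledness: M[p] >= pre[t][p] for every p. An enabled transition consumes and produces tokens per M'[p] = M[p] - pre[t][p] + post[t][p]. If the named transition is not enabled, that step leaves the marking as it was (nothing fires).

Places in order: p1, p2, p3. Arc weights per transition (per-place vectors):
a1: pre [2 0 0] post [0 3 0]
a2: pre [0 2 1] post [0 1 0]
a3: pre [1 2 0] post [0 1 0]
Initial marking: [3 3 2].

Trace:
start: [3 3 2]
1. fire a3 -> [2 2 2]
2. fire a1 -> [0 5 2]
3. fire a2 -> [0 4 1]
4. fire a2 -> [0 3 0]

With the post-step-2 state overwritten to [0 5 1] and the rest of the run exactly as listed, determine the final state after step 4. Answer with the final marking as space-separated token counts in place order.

state after step 2 := [0 5 1]
3. fire a2 -> [0 4 0]
4. fire a2 -> [0 4 0]

0 4 0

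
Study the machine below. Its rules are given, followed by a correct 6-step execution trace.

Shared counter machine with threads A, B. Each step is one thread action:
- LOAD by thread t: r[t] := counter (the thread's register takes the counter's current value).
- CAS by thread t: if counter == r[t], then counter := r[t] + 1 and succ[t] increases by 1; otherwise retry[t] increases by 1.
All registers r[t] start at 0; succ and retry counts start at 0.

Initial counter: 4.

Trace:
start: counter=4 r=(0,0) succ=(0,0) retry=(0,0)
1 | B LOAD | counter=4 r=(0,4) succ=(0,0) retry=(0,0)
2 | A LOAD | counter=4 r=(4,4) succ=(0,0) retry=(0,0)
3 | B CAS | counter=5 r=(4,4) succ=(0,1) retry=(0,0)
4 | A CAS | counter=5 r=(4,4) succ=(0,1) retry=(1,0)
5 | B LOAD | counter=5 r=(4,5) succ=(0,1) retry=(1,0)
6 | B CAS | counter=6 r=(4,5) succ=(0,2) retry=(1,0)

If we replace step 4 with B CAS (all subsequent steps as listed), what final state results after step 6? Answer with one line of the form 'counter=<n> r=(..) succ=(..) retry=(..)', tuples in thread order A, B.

(re-executing from step 4 with the substitution; state before step 4: counter=5 r=(4,4) succ=(0,1) retry=(0,0))
4 | B CAS | counter=5 r=(4,4) succ=(0,1) retry=(0,1)
5 | B LOAD | counter=5 r=(4,5) succ=(0,1) retry=(0,1)
6 | B CAS | counter=6 r=(4,5) succ=(0,2) retry=(0,1)

counter=6 r=(4,5) succ=(0,2) retry=(0,1)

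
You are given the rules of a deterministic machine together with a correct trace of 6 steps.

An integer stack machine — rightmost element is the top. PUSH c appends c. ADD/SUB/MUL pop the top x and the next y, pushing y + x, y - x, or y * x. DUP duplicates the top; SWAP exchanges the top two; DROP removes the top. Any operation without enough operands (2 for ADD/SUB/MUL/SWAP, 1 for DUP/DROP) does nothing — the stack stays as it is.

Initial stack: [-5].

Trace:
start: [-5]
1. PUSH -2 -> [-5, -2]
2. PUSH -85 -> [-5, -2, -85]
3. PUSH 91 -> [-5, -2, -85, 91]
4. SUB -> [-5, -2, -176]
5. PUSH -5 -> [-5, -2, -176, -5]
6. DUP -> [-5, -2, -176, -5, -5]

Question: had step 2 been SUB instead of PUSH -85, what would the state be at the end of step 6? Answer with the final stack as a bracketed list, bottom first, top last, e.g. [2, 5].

(re-executing from step 2 with the substitution; state before step 2: [-5, -2])
2. SUB -> [-3]
3. PUSH 91 -> [-3, 91]
4. SUB -> [-94]
5. PUSH -5 -> [-94, -5]
6. DUP -> [-94, -5, -5]

[-94, -5, -5]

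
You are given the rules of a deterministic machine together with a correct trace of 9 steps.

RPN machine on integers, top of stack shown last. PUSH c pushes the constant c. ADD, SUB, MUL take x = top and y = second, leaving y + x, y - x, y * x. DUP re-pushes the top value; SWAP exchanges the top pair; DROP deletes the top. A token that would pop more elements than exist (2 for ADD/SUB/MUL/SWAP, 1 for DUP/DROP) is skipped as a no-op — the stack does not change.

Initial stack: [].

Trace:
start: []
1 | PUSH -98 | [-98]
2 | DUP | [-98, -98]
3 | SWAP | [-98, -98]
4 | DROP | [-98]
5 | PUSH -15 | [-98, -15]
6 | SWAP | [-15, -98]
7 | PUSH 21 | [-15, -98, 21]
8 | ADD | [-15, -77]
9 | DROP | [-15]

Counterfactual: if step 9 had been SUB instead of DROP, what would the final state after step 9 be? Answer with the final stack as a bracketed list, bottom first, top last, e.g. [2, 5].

[62]

(re-executing from step 9 with the substitution; state before step 9: [-15, -77])
9 | SUB | [62]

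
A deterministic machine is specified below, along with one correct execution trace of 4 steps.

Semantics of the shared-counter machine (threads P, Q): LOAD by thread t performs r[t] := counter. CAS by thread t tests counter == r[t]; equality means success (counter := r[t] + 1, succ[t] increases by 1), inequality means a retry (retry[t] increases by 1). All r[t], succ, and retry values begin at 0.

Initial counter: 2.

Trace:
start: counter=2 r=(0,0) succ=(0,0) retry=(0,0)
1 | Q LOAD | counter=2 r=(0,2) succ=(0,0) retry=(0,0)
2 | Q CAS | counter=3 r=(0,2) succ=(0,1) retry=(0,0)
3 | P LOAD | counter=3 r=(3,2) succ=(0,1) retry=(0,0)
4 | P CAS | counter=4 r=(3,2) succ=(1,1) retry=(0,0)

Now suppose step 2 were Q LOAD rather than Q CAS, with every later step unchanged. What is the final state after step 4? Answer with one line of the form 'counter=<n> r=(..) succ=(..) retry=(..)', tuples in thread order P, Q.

(re-executing from step 2 with the substitution; state before step 2: counter=2 r=(0,2) succ=(0,0) retry=(0,0))
2 | Q LOAD | counter=2 r=(0,2) succ=(0,0) retry=(0,0)
3 | P LOAD | counter=2 r=(2,2) succ=(0,0) retry=(0,0)
4 | P CAS | counter=3 r=(2,2) succ=(1,0) retry=(0,0)

counter=3 r=(2,2) succ=(1,0) retry=(0,0)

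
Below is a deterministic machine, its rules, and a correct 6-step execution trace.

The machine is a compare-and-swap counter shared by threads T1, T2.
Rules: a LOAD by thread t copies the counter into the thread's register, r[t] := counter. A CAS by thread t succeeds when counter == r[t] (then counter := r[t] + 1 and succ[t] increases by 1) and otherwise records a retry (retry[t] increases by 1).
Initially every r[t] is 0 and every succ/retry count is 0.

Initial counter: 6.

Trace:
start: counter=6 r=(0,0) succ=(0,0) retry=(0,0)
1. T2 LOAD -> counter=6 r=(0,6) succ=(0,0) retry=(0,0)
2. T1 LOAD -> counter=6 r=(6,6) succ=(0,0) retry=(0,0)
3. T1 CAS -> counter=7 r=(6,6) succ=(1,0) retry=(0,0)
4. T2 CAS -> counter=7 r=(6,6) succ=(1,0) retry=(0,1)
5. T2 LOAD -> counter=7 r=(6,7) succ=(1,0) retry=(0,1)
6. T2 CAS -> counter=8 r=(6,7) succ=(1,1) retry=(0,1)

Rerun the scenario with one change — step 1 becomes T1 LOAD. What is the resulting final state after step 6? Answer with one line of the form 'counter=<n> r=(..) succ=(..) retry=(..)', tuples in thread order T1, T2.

(re-executing from step 1 with the substitution; state before step 1: counter=6 r=(0,0) succ=(0,0) retry=(0,0))
1. T1 LOAD -> counter=6 r=(6,0) succ=(0,0) retry=(0,0)
2. T1 LOAD -> counter=6 r=(6,0) succ=(0,0) retry=(0,0)
3. T1 CAS -> counter=7 r=(6,0) succ=(1,0) retry=(0,0)
4. T2 CAS -> counter=7 r=(6,0) succ=(1,0) retry=(0,1)
5. T2 LOAD -> counter=7 r=(6,7) succ=(1,0) retry=(0,1)
6. T2 CAS -> counter=8 r=(6,7) succ=(1,1) retry=(0,1)

counter=8 r=(6,7) succ=(1,1) retry=(0,1)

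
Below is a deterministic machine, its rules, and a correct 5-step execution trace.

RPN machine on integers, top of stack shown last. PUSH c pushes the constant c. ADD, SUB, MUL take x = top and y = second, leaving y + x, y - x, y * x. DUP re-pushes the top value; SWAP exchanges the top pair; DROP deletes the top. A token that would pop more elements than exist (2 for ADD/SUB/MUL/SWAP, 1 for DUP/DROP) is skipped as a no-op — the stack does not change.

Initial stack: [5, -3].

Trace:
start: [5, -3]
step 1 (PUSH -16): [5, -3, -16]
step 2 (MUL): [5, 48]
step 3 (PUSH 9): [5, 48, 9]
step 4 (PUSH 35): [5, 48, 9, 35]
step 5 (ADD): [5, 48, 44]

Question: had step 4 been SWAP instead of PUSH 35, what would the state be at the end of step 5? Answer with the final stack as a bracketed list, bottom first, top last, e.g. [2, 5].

[5, 57]

(re-executing from step 4 with the substitution; state before step 4: [5, 48, 9])
step 4 (SWAP): [5, 9, 48]
step 5 (ADD): [5, 57]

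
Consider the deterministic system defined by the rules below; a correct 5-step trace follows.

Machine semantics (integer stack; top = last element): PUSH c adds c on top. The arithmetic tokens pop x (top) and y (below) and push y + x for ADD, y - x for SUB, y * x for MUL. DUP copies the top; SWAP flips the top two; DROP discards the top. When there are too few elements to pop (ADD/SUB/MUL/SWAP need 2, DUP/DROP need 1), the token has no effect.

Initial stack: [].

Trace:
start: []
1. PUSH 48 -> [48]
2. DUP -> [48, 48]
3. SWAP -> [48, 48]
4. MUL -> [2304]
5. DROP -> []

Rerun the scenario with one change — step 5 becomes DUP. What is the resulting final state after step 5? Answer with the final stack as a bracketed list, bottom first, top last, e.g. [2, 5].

(re-executing from step 5 with the substitution; state before step 5: [2304])
5. DUP -> [2304, 2304]

[2304, 2304]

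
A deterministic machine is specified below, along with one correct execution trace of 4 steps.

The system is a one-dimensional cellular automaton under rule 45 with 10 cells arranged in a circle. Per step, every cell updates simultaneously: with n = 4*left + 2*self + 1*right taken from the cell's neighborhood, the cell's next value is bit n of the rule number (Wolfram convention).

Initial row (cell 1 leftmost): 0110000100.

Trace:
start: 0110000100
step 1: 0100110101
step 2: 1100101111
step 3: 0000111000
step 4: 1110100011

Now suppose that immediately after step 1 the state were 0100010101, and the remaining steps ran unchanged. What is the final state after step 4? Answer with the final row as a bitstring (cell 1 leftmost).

1010000111

state after step 1 := 0100010101
step 2: 1101011111
step 3: 0011110000
step 4: 1010000111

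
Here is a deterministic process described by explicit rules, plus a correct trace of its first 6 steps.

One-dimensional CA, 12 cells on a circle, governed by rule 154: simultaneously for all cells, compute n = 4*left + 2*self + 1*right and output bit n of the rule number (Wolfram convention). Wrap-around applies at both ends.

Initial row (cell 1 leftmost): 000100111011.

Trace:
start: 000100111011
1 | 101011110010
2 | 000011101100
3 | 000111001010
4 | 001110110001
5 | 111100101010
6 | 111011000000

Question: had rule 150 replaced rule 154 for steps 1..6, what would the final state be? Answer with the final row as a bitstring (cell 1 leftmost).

(re-executing steps 1..6 under rule 150; state before step 1: 000100111011)
1 | 101111010000
2 | 100110011001
3 | 011001100110
4 | 100110011001
5 | 011001100110
6 | 100110011001

100110011001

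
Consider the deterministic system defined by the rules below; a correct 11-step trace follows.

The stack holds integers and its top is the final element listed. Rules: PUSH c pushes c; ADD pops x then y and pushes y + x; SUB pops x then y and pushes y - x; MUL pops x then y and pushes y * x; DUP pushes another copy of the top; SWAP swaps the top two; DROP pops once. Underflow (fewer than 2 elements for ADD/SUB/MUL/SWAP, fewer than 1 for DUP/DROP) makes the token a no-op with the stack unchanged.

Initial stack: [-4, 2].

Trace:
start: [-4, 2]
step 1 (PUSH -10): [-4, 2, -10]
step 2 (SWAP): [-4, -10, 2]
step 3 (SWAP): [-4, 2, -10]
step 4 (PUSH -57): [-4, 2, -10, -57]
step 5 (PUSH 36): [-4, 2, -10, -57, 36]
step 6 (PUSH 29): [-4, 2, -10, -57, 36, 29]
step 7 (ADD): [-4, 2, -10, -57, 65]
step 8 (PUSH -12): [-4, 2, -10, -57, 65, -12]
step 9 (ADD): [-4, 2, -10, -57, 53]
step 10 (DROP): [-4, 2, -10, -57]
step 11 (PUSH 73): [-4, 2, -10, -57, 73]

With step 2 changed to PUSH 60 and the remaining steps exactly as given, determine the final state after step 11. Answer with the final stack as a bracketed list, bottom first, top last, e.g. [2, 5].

[-4, 2, 60, -10, -57, 73]

(re-executing from step 2 with the substitution; state before step 2: [-4, 2, -10])
step 2 (PUSH 60): [-4, 2, -10, 60]
step 3 (SWAP): [-4, 2, 60, -10]
step 4 (PUSH -57): [-4, 2, 60, -10, -57]
step 5 (PUSH 36): [-4, 2, 60, -10, -57, 36]
step 6 (PUSH 29): [-4, 2, 60, -10, -57, 36, 29]
step 7 (ADD): [-4, 2, 60, -10, -57, 65]
step 8 (PUSH -12): [-4, 2, 60, -10, -57, 65, -12]
step 9 (ADD): [-4, 2, 60, -10, -57, 53]
step 10 (DROP): [-4, 2, 60, -10, -57]
step 11 (PUSH 73): [-4, 2, 60, -10, -57, 73]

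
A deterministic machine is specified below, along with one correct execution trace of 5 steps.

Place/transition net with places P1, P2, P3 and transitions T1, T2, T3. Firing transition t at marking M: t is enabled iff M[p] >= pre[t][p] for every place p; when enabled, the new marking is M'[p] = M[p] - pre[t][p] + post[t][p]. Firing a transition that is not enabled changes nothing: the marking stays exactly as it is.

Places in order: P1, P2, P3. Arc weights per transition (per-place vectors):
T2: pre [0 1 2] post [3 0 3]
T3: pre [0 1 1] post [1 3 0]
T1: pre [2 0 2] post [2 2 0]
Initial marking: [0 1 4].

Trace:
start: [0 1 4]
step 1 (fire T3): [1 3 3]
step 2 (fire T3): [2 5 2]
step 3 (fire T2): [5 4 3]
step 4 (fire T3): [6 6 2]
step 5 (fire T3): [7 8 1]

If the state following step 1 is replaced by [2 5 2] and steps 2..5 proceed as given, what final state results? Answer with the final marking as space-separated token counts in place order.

4 9 0

state after step 1 := [2 5 2]
step 2 (fire T3): [3 7 1]
step 3 (fire T2): [3 7 1]
step 4 (fire T3): [4 9 0]
step 5 (fire T3): [4 9 0]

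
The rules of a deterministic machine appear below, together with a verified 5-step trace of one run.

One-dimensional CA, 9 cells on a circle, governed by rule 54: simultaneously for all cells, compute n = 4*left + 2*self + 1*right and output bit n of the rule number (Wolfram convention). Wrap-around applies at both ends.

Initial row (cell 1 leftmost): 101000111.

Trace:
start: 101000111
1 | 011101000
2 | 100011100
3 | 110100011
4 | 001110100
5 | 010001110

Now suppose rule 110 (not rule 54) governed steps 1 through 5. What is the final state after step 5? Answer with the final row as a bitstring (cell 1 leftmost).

(re-executing steps 1..5 under rule 110; state before step 1: 101000111)
1 | 111001100
2 | 101011101
3 | 111110111
4 | 000011100
5 | 000110100

000110100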